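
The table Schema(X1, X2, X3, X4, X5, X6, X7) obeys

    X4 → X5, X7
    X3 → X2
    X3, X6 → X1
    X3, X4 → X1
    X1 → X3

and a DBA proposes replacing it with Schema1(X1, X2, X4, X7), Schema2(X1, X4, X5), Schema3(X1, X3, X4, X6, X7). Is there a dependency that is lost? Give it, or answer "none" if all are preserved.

X3 → X2

Check X3 → X2: no single fragment contains all of {X2, X3}, and the restricted closure of {X3} across the fragments never reaches {X2}.
X4 → X5, X7 is preserved.
X3, X6 → X1 is preserved.
X3, X4 → X1 is preserved.
X1 → X3 is preserved.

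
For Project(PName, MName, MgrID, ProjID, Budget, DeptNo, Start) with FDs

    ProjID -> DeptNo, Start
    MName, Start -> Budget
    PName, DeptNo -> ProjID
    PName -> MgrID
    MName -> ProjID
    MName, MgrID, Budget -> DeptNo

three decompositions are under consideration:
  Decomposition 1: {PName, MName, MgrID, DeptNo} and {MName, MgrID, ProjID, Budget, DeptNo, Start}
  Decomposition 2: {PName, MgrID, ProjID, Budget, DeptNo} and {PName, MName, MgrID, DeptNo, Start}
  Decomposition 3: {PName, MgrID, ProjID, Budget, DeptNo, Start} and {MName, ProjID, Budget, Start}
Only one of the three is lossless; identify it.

Decomposition 1: common = {MName, MgrID, DeptNo}, closure = {MName, MgrID, ProjID, Budget, DeptNo, Start} → lossless.
Decomposition 2: common = {PName, MgrID, DeptNo}, closure = {PName, MgrID, ProjID, DeptNo, Start} → lossy.
Decomposition 3: common = {ProjID, Budget, Start}, closure = {ProjID, Budget, DeptNo, Start} → lossy.

Decomposition 1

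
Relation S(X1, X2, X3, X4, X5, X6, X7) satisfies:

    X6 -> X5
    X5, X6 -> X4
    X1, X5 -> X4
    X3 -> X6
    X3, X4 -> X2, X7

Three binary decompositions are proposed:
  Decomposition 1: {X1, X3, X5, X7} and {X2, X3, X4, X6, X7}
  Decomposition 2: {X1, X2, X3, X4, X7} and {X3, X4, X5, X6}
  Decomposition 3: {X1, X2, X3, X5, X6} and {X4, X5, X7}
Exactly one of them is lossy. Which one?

Decomposition 3

Decomposition 1: common = {X3, X7}, closure = {X2, X3, X4, X5, X6, X7} → lossless.
Decomposition 2: common = {X3, X4}, closure = {X2, X3, X4, X5, X6, X7} → lossless.
Decomposition 3: common = {X5}, closure = {X5} → lossy.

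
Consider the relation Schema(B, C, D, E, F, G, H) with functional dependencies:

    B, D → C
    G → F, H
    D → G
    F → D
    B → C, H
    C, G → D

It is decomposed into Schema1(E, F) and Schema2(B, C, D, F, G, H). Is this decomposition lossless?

No

Common attributes: Schema1 ∩ Schema2 = {F}.
Closure of {F}: F → D applies, adding D; D → G applies, adding G; G → F, H applies, adding H. So (F)⁺ = {D, F, G, H}.
The closure contains neither all of Schema1 = {E, F} nor all of Schema2 = {B, C, D, F, G, H}, so the common attributes are not a superkey of either fragment. The join is lossy.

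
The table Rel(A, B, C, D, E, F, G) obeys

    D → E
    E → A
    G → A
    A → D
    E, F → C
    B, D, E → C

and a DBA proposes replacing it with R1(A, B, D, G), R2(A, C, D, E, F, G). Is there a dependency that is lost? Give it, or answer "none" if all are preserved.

Check B, D, E → C: no single fragment contains all of {B, C, D, E}, and the restricted closure of {B, D, E} across the fragments never reaches {C}.
D → E is preserved.
E → A is preserved.
G → A is preserved.
A → D is preserved.
E, F → C is preserved.

B, D, E → C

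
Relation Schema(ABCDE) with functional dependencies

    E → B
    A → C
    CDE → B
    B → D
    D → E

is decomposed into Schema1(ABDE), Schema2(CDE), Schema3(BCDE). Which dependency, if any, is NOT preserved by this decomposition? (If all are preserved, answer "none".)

Check A → C: no single fragment contains all of {AC}, and the restricted closure of {A} across the fragments never reaches {C}.
E → B is preserved.
CDE → B is preserved.
B → D is preserved.
D → E is preserved.

A → C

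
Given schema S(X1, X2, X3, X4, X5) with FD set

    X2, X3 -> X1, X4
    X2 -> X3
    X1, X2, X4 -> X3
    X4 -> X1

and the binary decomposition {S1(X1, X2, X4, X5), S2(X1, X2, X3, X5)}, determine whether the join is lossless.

Yes

Common attributes: S1 ∩ S2 = {X1, X2, X5}.
Closure of {X1, X2, X5}: X2 → X3 applies, adding X3; X2, X3 → X1, X4 applies, adding X4. So (X1, X2, X5)⁺ = {X1, X2, X3, X4, X5}.
This closure contains every attribute of S1, so S1 ∩ S2 → S1. The join is lossless.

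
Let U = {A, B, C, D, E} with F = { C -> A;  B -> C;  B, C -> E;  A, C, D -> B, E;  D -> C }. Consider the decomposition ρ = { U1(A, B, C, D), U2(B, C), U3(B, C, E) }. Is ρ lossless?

Chase test. Columns are A, B, C, D, E; row i has aⱼ where attribute j ∈ Ui, else bᵢⱼ.
Initial tableau (one row per fragment):
  row 1: a1 a2 a3 a4 b15
  row 2: b21 a2 a3 b24 b25
  row 3: b31 a2 a3 b34 a5
Rows 1 and 2 agree on C; apply C→A and equate their A entries.
Rows 1 and 3 agree on C; apply C→A and equate their A entries.
Rows 1 and 2 agree on B, C; apply B, C→E and equate their E entries.
Rows 1 and 3 agree on B, C; apply B, C→E and equate their E entries.
Row 1 is now all distinguished symbols — the join is lossless.

Yes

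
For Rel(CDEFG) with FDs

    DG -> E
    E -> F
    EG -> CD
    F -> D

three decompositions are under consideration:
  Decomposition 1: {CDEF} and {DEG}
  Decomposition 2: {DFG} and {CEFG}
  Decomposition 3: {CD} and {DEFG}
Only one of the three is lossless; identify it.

Decomposition 1: common = {DE}, closure = {DEF} → lossy.
Decomposition 2: common = {FG}, closure = {CDEFG} → lossless.
Decomposition 3: common = {D}, closure = {D} → lossy.

Decomposition 2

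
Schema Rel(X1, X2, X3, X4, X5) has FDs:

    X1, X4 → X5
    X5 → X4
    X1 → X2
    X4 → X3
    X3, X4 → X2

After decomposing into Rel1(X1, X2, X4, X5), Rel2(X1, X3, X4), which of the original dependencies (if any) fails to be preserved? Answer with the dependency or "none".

X1, X4 → X5 lies within Rel1.
X5 → X4 lies within Rel1.
X1 → X2 lies within Rel1.
X4 → X3 lies within Rel2.
X3, X4 → X2: restricted closure across fragments reaches X2.
Every dependency is enforceable on the fragments, so the decomposition is dependency-preserving.

none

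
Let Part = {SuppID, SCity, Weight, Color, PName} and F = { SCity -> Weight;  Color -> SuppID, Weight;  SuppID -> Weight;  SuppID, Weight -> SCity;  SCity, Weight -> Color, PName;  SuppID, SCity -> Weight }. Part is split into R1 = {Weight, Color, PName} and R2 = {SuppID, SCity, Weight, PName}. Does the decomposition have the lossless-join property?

No

Common attributes: R1 ∩ R2 = {Weight, PName}.
No dependency enlarges {Weight, PName}, so (Weight, PName)⁺ = {Weight, PName}.
The closure contains neither all of R1 = {Weight, Color, PName} nor all of R2 = {SuppID, SCity, Weight, PName}, so the common attributes are not a superkey of either fragment. The join is lossy.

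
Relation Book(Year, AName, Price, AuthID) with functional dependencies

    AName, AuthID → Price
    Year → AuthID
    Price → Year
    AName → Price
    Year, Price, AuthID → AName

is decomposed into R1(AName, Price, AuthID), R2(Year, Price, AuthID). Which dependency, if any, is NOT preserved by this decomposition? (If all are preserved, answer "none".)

none

AName, AuthID → Price lies within R1.
Year → AuthID lies within R2.
Price → Year lies within R2.
AName → Price lies within R1.
Year, Price, AuthID → AName: restricted closure across fragments reaches AName.
Every dependency is enforceable on the fragments, so the decomposition is dependency-preserving.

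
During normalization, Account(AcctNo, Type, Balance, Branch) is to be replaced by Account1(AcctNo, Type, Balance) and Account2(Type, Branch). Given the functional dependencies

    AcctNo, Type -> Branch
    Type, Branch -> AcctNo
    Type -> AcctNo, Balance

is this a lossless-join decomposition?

Common attributes: Account1 ∩ Account2 = {Type}.
Closure of {Type}: Type → AcctNo, Balance applies, adding AcctNo, Balance; AcctNo, Type → Branch applies, adding Branch. So (Type)⁺ = {AcctNo, Type, Balance, Branch}.
This closure contains every attribute of Account1, so Account1 ∩ Account2 → Account1. The join is lossless.

Yes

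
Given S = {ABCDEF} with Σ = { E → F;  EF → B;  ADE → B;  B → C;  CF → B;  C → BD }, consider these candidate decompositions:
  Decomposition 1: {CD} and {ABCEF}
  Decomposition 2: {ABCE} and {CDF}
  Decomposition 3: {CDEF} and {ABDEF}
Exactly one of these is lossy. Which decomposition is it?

Decomposition 1: common = {C}, closure = {BCD} → lossless.
Decomposition 2: common = {C}, closure = {BCD} → lossy.
Decomposition 3: common = {DEF}, closure = {BCDEF} → lossless.

Decomposition 2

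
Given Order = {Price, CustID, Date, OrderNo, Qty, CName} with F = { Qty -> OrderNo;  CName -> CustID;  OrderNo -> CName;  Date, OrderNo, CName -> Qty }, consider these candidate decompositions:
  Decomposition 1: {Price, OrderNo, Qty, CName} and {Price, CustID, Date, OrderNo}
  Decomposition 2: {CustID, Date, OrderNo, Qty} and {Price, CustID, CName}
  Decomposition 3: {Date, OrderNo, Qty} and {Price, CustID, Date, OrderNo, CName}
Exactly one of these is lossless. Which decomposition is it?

Decomposition 1: common = {Price, OrderNo}, closure = {Price, CustID, OrderNo, CName} → lossy.
Decomposition 2: common = {CustID}, closure = {CustID} → lossy.
Decomposition 3: common = {Date, OrderNo}, closure = {CustID, Date, OrderNo, Qty, CName} → lossless.

Decomposition 3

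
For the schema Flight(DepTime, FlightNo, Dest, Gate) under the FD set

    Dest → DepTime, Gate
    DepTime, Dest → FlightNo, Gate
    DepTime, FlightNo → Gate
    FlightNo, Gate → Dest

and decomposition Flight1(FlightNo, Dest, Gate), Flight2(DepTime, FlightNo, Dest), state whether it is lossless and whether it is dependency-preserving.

lossless and dependency-preserving

Lossless test: (FlightNo, Dest)⁺ = {DepTime, FlightNo, Dest, Gate}, which contains all of one fragment — lossless.
Dependency preservation: Dest → DepTime, Gate; DepTime, Dest → FlightNo, Gate; DepTime, FlightNo → Gate are not contained in any single fragment, but the restricted closure of each left-hand side across the fragments still reaches the right-hand side; the remaining FDs each lie inside some fragment. All dependencies are preserved.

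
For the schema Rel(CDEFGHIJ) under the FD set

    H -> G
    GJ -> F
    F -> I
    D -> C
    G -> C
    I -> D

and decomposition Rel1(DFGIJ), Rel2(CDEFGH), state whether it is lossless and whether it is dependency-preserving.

Lossless test: (DFG)⁺ = {CDFGI}, which is a superkey of neither fragment — lossy.
Dependency preservation: every FD's attributes lie within a single fragment, so each can be enforced locally — preserved.

lossy but dependency-preserving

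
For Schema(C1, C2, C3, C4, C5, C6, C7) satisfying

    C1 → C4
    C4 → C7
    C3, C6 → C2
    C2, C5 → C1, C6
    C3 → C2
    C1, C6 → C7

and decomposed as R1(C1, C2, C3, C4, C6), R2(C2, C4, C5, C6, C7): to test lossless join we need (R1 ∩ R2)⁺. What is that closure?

R1 ∩ R2 = {C2, C4, C6}.
C4 → C7 applies, adding C7
Closure: {C2, C4, C6, C7}.

C2, C4, C6, C7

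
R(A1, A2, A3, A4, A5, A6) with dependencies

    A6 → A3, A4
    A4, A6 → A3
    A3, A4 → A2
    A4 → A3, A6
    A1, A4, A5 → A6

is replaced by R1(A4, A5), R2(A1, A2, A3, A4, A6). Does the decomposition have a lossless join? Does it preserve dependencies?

lossy but dependency-preserving

Lossless test: (A4)⁺ = {A2, A3, A4, A6}, which is a superkey of neither fragment — lossy.
Dependency preservation: A1, A4, A5 → A6 is not contained in any single fragment, but the restricted closure of its left-hand side across the fragments still reaches the right-hand side; the remaining FDs each lie inside some fragment. All dependencies are preserved.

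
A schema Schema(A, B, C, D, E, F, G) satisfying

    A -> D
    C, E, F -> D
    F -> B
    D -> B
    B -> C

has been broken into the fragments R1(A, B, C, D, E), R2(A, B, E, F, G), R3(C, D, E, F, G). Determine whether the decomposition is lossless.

Chase test. Columns are A, B, C, D, E, F, G; row i has aⱼ where attribute j ∈ Ri, else bᵢⱼ.
Initial tableau (one row per fragment):
  row 1: a1 a2 a3 a4 a5 b16 b17
  row 2: a1 a2 b23 b24 a5 a6 a7
  row 3: b31 b32 a3 a4 a5 a6 a7
Rows 1 and 2 agree on A; apply A→D and equate their D entries.
Rows 2 and 3 agree on F; apply F→B and equate their B entries.
Rows 1 and 2 agree on B; apply B→C and equate their C entries.
Row 2 is now all distinguished symbols — the join is lossless.

Yes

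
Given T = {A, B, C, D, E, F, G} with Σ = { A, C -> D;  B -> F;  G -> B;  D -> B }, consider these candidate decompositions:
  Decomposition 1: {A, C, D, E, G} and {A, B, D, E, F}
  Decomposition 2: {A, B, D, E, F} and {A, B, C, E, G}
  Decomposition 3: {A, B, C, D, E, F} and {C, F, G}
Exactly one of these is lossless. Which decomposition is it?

Decomposition 1

Decomposition 1: common = {A, D, E}, closure = {A, B, D, E, F} → lossless.
Decomposition 2: common = {A, B, E}, closure = {A, B, E, F} → lossy.
Decomposition 3: common = {C, F}, closure = {C, F} → lossy.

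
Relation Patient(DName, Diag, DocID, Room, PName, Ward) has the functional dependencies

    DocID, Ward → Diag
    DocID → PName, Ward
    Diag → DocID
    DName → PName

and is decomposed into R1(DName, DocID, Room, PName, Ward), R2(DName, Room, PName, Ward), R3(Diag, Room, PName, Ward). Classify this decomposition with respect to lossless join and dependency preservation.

lossy and not dependency-preserving

Lossless test (chase): applying each FD to every pair of rows produces no changes in the tableau, so no row becomes fully distinguished — the join is lossy.
Dependency preservation: the restricted closure of {DocID, Ward} across the fragments never reaches {Diag}, so DocID, Ward → Diag cannot be enforced without a join — not preserved.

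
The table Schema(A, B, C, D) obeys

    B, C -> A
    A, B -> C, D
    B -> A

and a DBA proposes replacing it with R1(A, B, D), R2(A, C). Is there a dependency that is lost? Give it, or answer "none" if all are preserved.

A, B -> C, D

Check A, B → C, D: no single fragment contains all of {A, B, C, D}, and the restricted closure of {A, B} across the fragments never reaches {C, D}.
B, C → A is preserved.
B → A is preserved.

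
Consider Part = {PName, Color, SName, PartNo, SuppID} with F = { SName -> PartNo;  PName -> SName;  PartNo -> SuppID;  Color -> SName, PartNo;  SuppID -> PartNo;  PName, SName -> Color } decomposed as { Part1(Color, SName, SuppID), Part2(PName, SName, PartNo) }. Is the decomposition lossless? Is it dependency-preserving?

lossy and not dependency-preserving

Lossless test: (SName)⁺ = {SName, PartNo, SuppID}, which is a superkey of neither fragment — lossy.
Dependency preservation: the restricted closure of {PartNo} across the fragments never reaches {SuppID}, so PartNo → SuppID cannot be enforced without a join — not preserved.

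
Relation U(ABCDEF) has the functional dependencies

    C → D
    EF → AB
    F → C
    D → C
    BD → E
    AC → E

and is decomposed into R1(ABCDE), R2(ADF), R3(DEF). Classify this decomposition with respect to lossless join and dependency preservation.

lossy and not dependency-preserving

Lossless test (chase): Rows 2 and 3 agree on F; apply F→C and equate their C entries. Rows 1 and 2 agree on D; apply D→C and equate their C entries. Rows 1 and 2 agree on AC; apply AC→E and equate their E entries. Rows 2 and 3 agree on EF; apply EF→AB and equate their AB entries. No row becomes fully distinguished — the join is lossy.
Dependency preservation: the restricted closure of {EF} across the fragments never reaches {AB}, so EF → AB cannot be enforced without a join — not preserved.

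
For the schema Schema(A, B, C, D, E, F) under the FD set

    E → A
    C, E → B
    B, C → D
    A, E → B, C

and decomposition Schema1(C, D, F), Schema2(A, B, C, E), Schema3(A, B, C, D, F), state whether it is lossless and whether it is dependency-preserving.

lossy but dependency-preserving

Lossless test (chase): Rows 2 and 3 agree on B, C; apply B, C→D and equate their D entries. No row becomes fully distinguished — the join is lossy.
Dependency preservation: every FD's attributes lie within a single fragment, so each can be enforced locally — preserved.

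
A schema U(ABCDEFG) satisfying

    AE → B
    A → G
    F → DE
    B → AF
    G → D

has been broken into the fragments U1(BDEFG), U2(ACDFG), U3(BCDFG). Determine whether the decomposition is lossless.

Chase test. Columns are ABCDEFG; row i has aⱼ where attribute j ∈ Ui, else bᵢⱼ.
Initial tableau (one row per fragment):
  row 1: b11 a2 b13 a4 a5 a6 a7
  row 2: a1 b22 a3 a4 b25 a6 a7
  row 3: b31 a2 a3 a4 b35 a6 a7
Rows 1 and 2 agree on F; apply F→DE and equate their DE entries.
Rows 1 and 3 agree on F; apply F→DE and equate their DE entries.
Rows 1 and 3 agree on B; apply B→AF and equate their AF entries.
No row becomes fully distinguished — the join is lossy.

No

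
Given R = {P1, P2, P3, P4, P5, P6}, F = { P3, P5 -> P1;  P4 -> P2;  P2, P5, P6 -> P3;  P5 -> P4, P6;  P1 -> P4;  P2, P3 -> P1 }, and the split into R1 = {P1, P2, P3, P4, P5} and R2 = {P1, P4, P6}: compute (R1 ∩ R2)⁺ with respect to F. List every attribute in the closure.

R1 ∩ R2 = {P1, P4}.
P4 → P2 applies, adding P2
Closure: {P1, P2, P4}.

P1, P2, P4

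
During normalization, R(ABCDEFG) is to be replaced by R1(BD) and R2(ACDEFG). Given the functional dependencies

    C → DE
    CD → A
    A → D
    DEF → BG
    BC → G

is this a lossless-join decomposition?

No

Common attributes: R1 ∩ R2 = {D}.
No dependency enlarges {D}, so (D)⁺ = {D}.
The closure contains neither all of R1 = {BD} nor all of R2 = {ACDEFG}, so the common attributes are not a superkey of either fragment. The join is lossy.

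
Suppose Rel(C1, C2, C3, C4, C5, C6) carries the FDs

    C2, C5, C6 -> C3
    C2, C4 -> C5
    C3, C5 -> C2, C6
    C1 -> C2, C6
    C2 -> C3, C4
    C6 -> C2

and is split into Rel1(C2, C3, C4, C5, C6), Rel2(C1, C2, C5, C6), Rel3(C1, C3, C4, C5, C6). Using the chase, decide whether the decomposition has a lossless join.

Chase test. Columns are C1, C2, C3, C4, C5, C6; row i has aⱼ where attribute j ∈ Reli, else bᵢⱼ.
Initial tableau (one row per fragment):
  row 1: b11 a2 a3 a4 a5 a6
  row 2: a1 a2 b23 b24 a5 a6
  row 3: a1 b32 a3 a4 a5 a6
Rows 1 and 2 agree on C2, C5, C6; apply C2, C5, C6→C3 and equate their C3 entries.
Rows 1 and 3 agree on C3, C5; apply C3, C5→C2, C6 and equate their C2, C6 entries.
Rows 1 and 2 agree on C2; apply C2→C3, C4 and equate their C3, C4 entries.
Row 2 is now all distinguished symbols — the join is lossless.

Yes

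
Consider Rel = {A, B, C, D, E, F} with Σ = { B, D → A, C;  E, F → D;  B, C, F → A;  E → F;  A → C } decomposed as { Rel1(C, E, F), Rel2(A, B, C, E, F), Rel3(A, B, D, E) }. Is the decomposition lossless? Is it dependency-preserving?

Lossless test (chase): Rows 1 and 2 agree on E, F; apply E, F→D and equate their D entries. Rows 1 and 3 agree on E; apply E→F and equate their F entries. Rows 2 and 3 agree on A; apply A→C and equate their C entries. Rows 1 and 3 agree on E, F; apply E, F→D and equate their D entries. Row 2 is now all distinguished symbols — the join is lossless.
Dependency preservation: B, D → A, C; E, F → D are not contained in any single fragment, but the restricted closure of each left-hand side across the fragments still reaches the right-hand side; the remaining FDs each lie inside some fragment. All dependencies are preserved.

lossless and dependency-preserving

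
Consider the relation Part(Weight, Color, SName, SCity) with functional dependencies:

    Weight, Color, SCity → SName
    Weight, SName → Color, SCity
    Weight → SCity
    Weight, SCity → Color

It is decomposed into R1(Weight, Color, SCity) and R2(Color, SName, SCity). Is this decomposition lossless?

Common attributes: R1 ∩ R2 = {Color, SCity}.
No dependency enlarges {Color, SCity}, so (Color, SCity)⁺ = {Color, SCity}.
The closure contains neither all of R1 = {Weight, Color, SCity} nor all of R2 = {Color, SName, SCity}, so the common attributes are not a superkey of either fragment. The join is lossy.

No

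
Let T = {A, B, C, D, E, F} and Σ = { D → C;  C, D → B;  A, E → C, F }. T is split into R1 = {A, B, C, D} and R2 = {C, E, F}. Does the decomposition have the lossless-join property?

Common attributes: R1 ∩ R2 = {C}.
No dependency enlarges {C}, so (C)⁺ = {C}.
The closure contains neither all of R1 = {A, B, C, D} nor all of R2 = {C, E, F}, so the common attributes are not a superkey of either fragment. The join is lossy.

No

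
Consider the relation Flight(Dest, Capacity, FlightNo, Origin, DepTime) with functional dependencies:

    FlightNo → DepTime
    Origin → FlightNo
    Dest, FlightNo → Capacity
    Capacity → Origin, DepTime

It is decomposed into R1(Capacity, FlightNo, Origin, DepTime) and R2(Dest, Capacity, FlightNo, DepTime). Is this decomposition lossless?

Yes

Common attributes: R1 ∩ R2 = {Capacity, FlightNo, DepTime}.
Closure of {Capacity, FlightNo, DepTime}: Capacity → Origin, DepTime applies, adding Origin. So (Capacity, FlightNo, DepTime)⁺ = {Capacity, FlightNo, Origin, DepTime}.
This closure contains every attribute of R1, so R1 ∩ R2 → R1. The join is lossless.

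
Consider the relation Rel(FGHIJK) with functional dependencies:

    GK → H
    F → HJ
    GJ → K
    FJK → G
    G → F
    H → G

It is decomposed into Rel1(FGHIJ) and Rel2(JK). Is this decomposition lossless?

Common attributes: Rel1 ∩ Rel2 = {J}.
No dependency enlarges {J}, so (J)⁺ = {J}.
The closure contains neither all of Rel1 = {FGHIJ} nor all of Rel2 = {JK}, so the common attributes are not a superkey of either fragment. The join is lossy.

No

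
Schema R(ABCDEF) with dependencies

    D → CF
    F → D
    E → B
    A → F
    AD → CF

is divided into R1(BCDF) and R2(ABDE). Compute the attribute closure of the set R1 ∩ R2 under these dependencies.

BCDF

R1 ∩ R2 = {BD}.
D → CF applies, adding CF
Closure: {BCDF}.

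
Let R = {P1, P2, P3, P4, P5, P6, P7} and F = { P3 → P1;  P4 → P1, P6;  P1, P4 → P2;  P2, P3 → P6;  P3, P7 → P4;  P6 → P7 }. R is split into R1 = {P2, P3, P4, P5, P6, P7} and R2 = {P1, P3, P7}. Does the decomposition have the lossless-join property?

Common attributes: R1 ∩ R2 = {P3, P7}.
Closure of {P3, P7}: P3 → P1 applies, adding P1; P3, P7 → P4 applies, adding P4; P4 → P1, P6 applies, adding P6; P1, P4 → P2 applies, adding P2. So (P3, P7)⁺ = {P1, P2, P3, P4, P6, P7}.
This closure contains every attribute of R2, so R1 ∩ R2 → R2. The join is lossless.

Yes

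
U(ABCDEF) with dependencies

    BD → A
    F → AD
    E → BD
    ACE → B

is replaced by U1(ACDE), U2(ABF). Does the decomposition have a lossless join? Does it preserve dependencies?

Lossless test: (A)⁺ = {A}, which is a superkey of neither fragment — lossy.
Dependency preservation: the restricted closure of {BD} across the fragments never reaches {A}, so BD → A cannot be enforced without a join — not preserved.

lossy and not dependency-preserving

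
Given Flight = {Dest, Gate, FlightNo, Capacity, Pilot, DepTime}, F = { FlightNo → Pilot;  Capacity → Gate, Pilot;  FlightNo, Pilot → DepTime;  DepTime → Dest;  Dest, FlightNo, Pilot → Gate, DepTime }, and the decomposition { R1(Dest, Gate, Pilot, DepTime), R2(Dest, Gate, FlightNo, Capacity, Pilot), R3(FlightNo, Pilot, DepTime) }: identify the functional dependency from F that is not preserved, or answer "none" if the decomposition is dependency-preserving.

none

FlightNo → Pilot lies within R2.
Capacity → Gate, Pilot lies within R2.
FlightNo, Pilot → DepTime lies within R3.
DepTime → Dest lies within R1.
Dest, FlightNo, Pilot → Gate, DepTime: restricted closure across fragments reaches Gate, DepTime.
Every dependency is enforceable on the fragments, so the decomposition is dependency-preserving.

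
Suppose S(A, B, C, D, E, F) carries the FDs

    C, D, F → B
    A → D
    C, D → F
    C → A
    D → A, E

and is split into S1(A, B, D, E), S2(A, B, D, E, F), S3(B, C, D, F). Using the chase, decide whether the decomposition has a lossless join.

Yes

Chase test. Columns are A, B, C, D, E, F; row i has aⱼ where attribute j ∈ Si, else bᵢⱼ.
Initial tableau (one row per fragment):
  row 1: a1 a2 b13 a4 a5 b16
  row 2: a1 a2 b23 a4 a5 a6
  row 3: b31 a2 a3 a4 b35 a6
Rows 1 and 3 agree on D; apply D→A, E and equate their A, E entries.
Row 3 is now all distinguished symbols — the join is lossless.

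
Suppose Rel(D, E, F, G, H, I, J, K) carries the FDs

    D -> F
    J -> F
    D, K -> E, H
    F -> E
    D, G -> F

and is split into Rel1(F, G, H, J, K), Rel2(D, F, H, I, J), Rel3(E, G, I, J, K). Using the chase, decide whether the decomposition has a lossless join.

Chase test. Columns are D, E, F, G, H, I, J, K; row i has aⱼ where attribute j ∈ Reli, else bᵢⱼ.
Initial tableau (one row per fragment):
  row 1: b11 b12 a3 a4 a5 b16 a7 a8
  row 2: a1 b22 a3 b24 a5 a6 a7 b28
  row 3: b31 a2 b33 a4 b35 a6 a7 a8
Rows 1 and 3 agree on J; apply J→F and equate their F entries.
Rows 1 and 2 agree on F; apply F→E and equate their E entries.
Rows 1 and 3 agree on F; apply F→E and equate their E entries.
No row becomes fully distinguished — the join is lossy.

No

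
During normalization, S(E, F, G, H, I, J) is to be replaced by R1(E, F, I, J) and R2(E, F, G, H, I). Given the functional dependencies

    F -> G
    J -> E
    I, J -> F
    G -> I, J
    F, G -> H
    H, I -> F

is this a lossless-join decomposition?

Yes

Common attributes: R1 ∩ R2 = {E, F, I}.
Closure of {E, F, I}: F → G applies, adding G; G → I, J applies, adding J; F, G → H applies, adding H. So (E, F, I)⁺ = {E, F, G, H, I, J}.
This closure contains every attribute of R1, so R1 ∩ R2 → R1. The join is lossless.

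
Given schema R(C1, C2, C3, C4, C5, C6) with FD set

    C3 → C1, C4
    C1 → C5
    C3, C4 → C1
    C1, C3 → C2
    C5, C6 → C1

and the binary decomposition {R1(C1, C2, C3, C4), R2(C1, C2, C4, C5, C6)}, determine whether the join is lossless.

Common attributes: R1 ∩ R2 = {C1, C2, C4}.
Closure of {C1, C2, C4}: C1 → C5 applies, adding C5. So (C1, C2, C4)⁺ = {C1, C2, C4, C5}.
The closure contains neither all of R1 = {C1, C2, C3, C4} nor all of R2 = {C1, C2, C4, C5, C6}, so the common attributes are not a superkey of either fragment. The join is lossy.

No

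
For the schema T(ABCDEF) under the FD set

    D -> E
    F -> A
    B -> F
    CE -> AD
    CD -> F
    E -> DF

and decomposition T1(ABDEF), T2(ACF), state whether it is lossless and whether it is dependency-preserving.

Lossless test: (AF)⁺ = {AF}, which is a superkey of neither fragment — lossy.
Dependency preservation: CE → AD; CD → F are not contained in any single fragment, but the restricted closure of each left-hand side across the fragments still reaches the right-hand side; the remaining FDs each lie inside some fragment. All dependencies are preserved.

lossy but dependency-preserving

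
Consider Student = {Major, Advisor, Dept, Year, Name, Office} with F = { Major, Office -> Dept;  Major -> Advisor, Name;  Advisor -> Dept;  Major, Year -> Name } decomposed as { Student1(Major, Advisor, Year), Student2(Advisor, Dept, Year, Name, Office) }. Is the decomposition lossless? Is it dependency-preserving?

lossy and not dependency-preserving

Lossless test: (Advisor, Year)⁺ = {Advisor, Dept, Year}, which is a superkey of neither fragment — lossy.
Dependency preservation: the restricted closure of {Major} across the fragments never reaches {Advisor, Name}, so Major → Advisor, Name cannot be enforced without a join — not preserved.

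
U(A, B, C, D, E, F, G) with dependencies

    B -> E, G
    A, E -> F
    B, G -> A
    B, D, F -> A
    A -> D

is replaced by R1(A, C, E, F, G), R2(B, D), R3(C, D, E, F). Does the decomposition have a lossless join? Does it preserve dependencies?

Lossless test (chase): applying each FD to every pair of rows produces no changes in the tableau, so no row becomes fully distinguished — the join is lossy.
Dependency preservation: the restricted closure of {B} across the fragments never reaches {E, G}, so B → E, G cannot be enforced without a join — not preserved.

lossy and not dependency-preserving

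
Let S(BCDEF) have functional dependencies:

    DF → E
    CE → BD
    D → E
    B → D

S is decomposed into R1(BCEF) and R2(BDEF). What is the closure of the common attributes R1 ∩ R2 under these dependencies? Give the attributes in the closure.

BDEF

R1 ∩ R2 = {BEF}.
B → D applies, adding D
Closure: {BDEF}.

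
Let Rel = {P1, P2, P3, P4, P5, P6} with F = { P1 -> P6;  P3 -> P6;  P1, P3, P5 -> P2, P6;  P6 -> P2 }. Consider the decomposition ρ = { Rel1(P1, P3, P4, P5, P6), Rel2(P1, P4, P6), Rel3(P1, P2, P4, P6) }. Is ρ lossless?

Yes

Chase test. Columns are P1, P2, P3, P4, P5, P6; row i has aⱼ where attribute j ∈ Reli, else bᵢⱼ.
Initial tableau (one row per fragment):
  row 1: a1 b12 a3 a4 a5 a6
  row 2: a1 b22 b23 a4 b25 a6
  row 3: a1 a2 b33 a4 b35 a6
Rows 1 and 2 agree on P6; apply P6→P2 and equate their P2 entries.
Rows 1 and 3 agree on P6; apply P6→P2 and equate their P2 entries.
Row 1 is now all distinguished symbols — the join is lossless.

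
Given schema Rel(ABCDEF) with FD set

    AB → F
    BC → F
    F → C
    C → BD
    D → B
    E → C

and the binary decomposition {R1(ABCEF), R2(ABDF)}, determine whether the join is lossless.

Yes

Common attributes: R1 ∩ R2 = {ABF}.
Closure of {ABF}: F → C applies, adding C; C → BD applies, adding D. So (ABF)⁺ = {ABCDF}.
This closure contains every attribute of R2, so R1 ∩ R2 → R2. The join is lossless.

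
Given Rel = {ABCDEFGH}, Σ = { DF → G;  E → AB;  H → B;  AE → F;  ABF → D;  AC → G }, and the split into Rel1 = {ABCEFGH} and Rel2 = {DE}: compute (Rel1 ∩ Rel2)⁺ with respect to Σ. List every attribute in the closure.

ABDEFG

Rel1 ∩ Rel2 = {E}.
E → AB applies, adding AB
AE → F applies, adding F
ABF → D applies, adding D
DF → G applies, adding G
Closure: {ABDEFG}.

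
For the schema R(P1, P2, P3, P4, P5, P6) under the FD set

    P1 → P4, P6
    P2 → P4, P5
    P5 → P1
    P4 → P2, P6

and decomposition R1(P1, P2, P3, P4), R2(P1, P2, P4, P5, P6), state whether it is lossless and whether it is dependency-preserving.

Lossless test: (P1, P2, P4)⁺ = {P1, P2, P4, P5, P6}, which contains all of one fragment — lossless.
Dependency preservation: every FD's attributes lie within a single fragment, so each can be enforced locally — preserved.

lossless and dependency-preserving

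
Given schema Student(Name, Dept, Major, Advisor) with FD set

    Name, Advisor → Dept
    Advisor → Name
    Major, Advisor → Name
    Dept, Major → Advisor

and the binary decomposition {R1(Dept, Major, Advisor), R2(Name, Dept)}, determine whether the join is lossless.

Common attributes: R1 ∩ R2 = {Dept}.
No dependency enlarges {Dept}, so (Dept)⁺ = {Dept}.
The closure contains neither all of R1 = {Dept, Major, Advisor} nor all of R2 = {Name, Dept}, so the common attributes are not a superkey of either fragment. The join is lossy.

No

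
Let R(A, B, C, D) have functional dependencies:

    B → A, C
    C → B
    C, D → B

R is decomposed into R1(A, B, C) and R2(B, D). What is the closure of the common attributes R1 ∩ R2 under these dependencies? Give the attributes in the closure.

A, B, C

R1 ∩ R2 = {B}.
B → A, C applies, adding A, C
Closure: {A, B, C}.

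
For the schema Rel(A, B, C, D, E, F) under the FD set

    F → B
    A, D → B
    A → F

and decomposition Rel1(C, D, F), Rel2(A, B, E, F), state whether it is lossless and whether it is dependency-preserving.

Lossless test: (F)⁺ = {B, F}, which is a superkey of neither fragment — lossy.
Dependency preservation: A, D → B is not contained in any single fragment, but the restricted closure of its left-hand side across the fragments still reaches the right-hand side; the remaining FDs each lie inside some fragment. All dependencies are preserved.

lossy but dependency-preserving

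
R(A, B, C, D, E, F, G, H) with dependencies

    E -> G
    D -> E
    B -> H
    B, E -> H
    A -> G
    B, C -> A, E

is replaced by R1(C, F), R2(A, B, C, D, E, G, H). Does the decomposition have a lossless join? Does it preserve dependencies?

Lossless test: (C)⁺ = {C}, which is a superkey of neither fragment — lossy.
Dependency preservation: every FD's attributes lie within a single fragment, so each can be enforced locally — preserved.

lossy but dependency-preserving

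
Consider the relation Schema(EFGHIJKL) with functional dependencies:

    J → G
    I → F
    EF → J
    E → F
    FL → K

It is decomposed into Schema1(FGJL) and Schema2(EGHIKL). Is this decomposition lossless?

Common attributes: Schema1 ∩ Schema2 = {GL}.
No dependency enlarges {GL}, so (GL)⁺ = {GL}.
The closure contains neither all of Schema1 = {FGJL} nor all of Schema2 = {EGHIKL}, so the common attributes are not a superkey of either fragment. The join is lossy.

No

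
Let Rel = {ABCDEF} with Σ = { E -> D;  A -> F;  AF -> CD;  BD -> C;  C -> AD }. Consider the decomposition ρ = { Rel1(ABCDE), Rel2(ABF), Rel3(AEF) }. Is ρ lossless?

Chase test. Columns are ABCDEF; row i has aⱼ where attribute j ∈ Reli, else bᵢⱼ.
Initial tableau (one row per fragment):
  row 1: a1 a2 a3 a4 a5 b16
  row 2: a1 a2 b23 b24 b25 a6
  row 3: a1 b32 b33 b34 a5 a6
Rows 1 and 3 agree on E; apply E→D and equate their D entries.
Rows 1 and 2 agree on A; apply A→F and equate their F entries.
Rows 1 and 2 agree on AF; apply AF→CD and equate their CD entries.
Rows 1 and 3 agree on AF; apply AF→CD and equate their CD entries.
Row 1 is now all distinguished symbols — the join is lossless.

Yes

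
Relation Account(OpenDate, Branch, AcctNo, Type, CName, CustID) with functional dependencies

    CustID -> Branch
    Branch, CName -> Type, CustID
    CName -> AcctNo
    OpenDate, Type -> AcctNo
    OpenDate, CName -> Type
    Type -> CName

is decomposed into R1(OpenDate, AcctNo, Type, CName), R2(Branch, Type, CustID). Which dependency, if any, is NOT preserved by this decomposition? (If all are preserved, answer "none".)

Check Branch, CName → Type, CustID: no single fragment contains all of {Branch, Type, CName, CustID}, and the restricted closure of {Branch, CName} across the fragments never reaches {Type, CustID}.
CustID → Branch is preserved.
CName → AcctNo is preserved.
OpenDate, Type → AcctNo is preserved.
OpenDate, CName → Type is preserved.
Type → CName is preserved.

Branch, CName -> Type, CustID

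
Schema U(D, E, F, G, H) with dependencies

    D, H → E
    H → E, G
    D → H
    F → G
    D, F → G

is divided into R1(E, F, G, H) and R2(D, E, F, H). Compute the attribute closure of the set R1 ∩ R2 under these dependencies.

R1 ∩ R2 = {E, F, H}.
H → E, G applies, adding G
Closure: {E, F, G, H}.

E, F, G, H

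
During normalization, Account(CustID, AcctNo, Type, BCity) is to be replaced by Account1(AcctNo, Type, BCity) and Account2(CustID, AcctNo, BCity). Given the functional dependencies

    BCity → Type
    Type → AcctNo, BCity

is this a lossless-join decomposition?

Yes

Common attributes: Account1 ∩ Account2 = {AcctNo, BCity}.
Closure of {AcctNo, BCity}: BCity → Type applies, adding Type. So (AcctNo, BCity)⁺ = {AcctNo, Type, BCity}.
This closure contains every attribute of Account1, so Account1 ∩ Account2 → Account1. The join is lossless.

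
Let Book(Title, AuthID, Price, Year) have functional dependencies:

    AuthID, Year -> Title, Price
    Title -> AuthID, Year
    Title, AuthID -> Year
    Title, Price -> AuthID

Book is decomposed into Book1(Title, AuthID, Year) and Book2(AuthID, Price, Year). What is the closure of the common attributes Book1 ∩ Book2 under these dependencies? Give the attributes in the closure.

Book1 ∩ Book2 = {AuthID, Year}.
AuthID, Year → Title, Price applies, adding Title, Price
Closure: {Title, AuthID, Price, Year}.

Title, AuthID, Price, Year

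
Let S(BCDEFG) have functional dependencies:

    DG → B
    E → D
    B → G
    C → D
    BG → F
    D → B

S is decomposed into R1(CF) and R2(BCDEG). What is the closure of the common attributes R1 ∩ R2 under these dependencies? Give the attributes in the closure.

BCDFG

R1 ∩ R2 = {C}.
C → D applies, adding D
D → B applies, adding B
B → G applies, adding G
BG → F applies, adding F
Closure: {BCDFG}.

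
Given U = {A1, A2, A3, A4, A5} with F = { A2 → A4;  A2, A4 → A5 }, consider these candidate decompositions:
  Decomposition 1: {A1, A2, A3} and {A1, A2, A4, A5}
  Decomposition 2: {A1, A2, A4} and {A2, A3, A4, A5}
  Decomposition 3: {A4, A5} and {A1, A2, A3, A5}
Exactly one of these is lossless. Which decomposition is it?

Decomposition 1: common = {A1, A2}, closure = {A1, A2, A4, A5} → lossless.
Decomposition 2: common = {A2, A4}, closure = {A2, A4, A5} → lossy.
Decomposition 3: common = {A5}, closure = {A5} → lossy.

Decomposition 1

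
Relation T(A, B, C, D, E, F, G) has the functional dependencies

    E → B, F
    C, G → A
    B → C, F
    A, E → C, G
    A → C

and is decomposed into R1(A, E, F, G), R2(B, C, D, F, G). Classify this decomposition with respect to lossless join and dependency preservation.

lossy and not dependency-preserving

Lossless test: (F, G)⁺ = {F, G}, which is a superkey of neither fragment — lossy.
Dependency preservation: the restricted closure of {E} across the fragments never reaches {B, F}, so E → B, F cannot be enforced without a join — not preserved.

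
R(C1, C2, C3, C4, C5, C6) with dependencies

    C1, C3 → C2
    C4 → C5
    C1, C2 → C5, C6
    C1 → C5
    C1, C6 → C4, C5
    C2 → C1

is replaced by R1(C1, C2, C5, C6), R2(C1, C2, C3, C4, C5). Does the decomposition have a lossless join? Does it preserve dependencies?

Lossless test: (C1, C2, C5)⁺ = {C1, C2, C4, C5, C6}, which contains all of one fragment — lossless.
Dependency preservation: the restricted closure of {C1, C6} across the fragments never reaches {C4, C5}, so C1, C6 → C4, C5 cannot be enforced without a join — not preserved.

lossless but not dependency-preserving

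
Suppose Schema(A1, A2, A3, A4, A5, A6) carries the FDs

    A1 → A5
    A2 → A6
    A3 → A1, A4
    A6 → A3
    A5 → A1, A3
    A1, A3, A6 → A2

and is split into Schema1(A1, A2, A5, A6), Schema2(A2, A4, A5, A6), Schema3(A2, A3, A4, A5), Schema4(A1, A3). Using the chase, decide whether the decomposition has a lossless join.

Yes

Chase test. Columns are A1, A2, A3, A4, A5, A6; row i has aⱼ where attribute j ∈ Schemai, else bᵢⱼ.
Initial tableau (one row per fragment):
  row 1: a1 a2 b13 b14 a5 a6
  row 2: b21 a2 b23 a4 a5 a6
  row 3: b31 a2 a3 a4 a5 b36
  row 4: a1 b42 a3 b44 b45 b46
Rows 1 and 4 agree on A1; apply A1→A5 and equate their A5 entries.
Rows 1 and 3 agree on A2; apply A2→A6 and equate their A6 entries.
Rows 3 and 4 agree on A3; apply A3→A1, A4 and equate their A1, A4 entries.
Rows 1 and 2 agree on A6; apply A6→A3 and equate their A3 entries.
Rows 1 and 3 agree on A6; apply A6→A3 and equate their A3 entries.
Rows 1 and 2 agree on A5; apply A5→A1, A3 and equate their A1, A3 entries.
Rows 1 and 2 agree on A3; apply A3→A1, A4 and equate their A1, A4 entries.
Row 1 is now all distinguished symbols — the join is lossless.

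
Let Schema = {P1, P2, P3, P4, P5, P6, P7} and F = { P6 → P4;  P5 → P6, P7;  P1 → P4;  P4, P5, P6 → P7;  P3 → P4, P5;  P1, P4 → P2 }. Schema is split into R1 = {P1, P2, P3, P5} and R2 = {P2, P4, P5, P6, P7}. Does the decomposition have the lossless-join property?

Common attributes: R1 ∩ R2 = {P2, P5}.
Closure of {P2, P5}: P5 → P6, P7 applies, adding P6, P7; P6 → P4 applies, adding P4. So (P2, P5)⁺ = {P2, P4, P5, P6, P7}.
This closure contains every attribute of R2, so R1 ∩ R2 → R2. The join is lossless.

Yes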